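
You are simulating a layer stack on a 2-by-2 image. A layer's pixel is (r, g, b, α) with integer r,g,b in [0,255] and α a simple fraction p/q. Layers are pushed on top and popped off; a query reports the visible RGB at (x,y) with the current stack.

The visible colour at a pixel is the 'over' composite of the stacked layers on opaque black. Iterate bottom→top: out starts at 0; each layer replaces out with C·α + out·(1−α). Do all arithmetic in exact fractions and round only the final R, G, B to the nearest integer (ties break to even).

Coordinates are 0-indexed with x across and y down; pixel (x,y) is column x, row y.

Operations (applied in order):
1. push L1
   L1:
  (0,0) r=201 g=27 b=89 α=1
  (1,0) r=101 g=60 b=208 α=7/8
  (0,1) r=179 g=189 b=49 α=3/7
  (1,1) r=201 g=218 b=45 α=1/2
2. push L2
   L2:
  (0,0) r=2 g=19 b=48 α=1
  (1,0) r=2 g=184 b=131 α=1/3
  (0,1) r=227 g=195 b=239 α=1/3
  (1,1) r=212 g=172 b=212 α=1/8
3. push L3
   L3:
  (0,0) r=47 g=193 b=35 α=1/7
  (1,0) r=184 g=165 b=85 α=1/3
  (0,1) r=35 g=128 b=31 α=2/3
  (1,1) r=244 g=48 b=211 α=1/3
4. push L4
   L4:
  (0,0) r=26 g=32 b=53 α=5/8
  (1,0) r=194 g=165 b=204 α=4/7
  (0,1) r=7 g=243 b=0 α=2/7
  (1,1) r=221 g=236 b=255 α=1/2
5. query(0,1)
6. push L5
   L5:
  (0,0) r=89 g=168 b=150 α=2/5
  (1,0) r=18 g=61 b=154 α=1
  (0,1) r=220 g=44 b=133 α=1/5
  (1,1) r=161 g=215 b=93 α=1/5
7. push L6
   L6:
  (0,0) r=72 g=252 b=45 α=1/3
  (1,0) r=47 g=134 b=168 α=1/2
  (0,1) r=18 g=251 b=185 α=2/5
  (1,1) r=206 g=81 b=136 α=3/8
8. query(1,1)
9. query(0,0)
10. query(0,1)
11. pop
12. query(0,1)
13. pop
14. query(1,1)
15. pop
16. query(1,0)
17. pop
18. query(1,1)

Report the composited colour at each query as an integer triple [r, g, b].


query (0,1) [L1,L2,L3,L4] — begin 0,0,0
after L1 α=3/7: [537/7, 81, 21]
after L2 α=1/3: [2663/21, 119, 281/3]
after L3 α=2/3: [4133/63, 125, 467/9]
after L4 α=2/7: [21547/441, 1111/7, 2335/63]
rounded: [49, 159, 37]

at x=1,y=1 over L1,L2,L3,L4,L5,L6:
after L1 α=1/2: [201/2, 109, 45/2]
after L2 α=1/8: [1831/16, 935/8, 739/16]
after L3 α=1/3: [1261/8, 1127/12, 809/8]
after L4 α=1/2: [3029/16, 3959/24, 2849/16]
after L5 α=1/5: [3673/20, 5249/30, 3221/20]
after L6 α=3/8: [6145/32, 6707/48, 4853/32]
rounded: [192, 140, 152]

at x=0,y=0 over L1,L2,L3,L4,L5,L6:
+L1 (α=1) → [201, 27, 89]
+L2 (α=1) → [2, 19, 48]
+L3 (α=1/7) → [59/7, 307/7, 323/7]
+L4 (α=5/8) → [1087/56, 2041/56, 353/7]
+L5 (α=2/5) → [13229/280, 24939/280, 3159/35]
+L6 (α=1/3) → [23309/420, 20073/140, 2631/35]
→ [55, 143, 75]

(0,1) stack=L1,L2,L3,L4,L5,L6; from [0,0,0]:
after L1 α=3/7: [537/7, 81, 21]
after L2 α=1/3: [2663/21, 119, 281/3]
after L3 α=2/3: [4133/63, 125, 467/9]
after L4 α=2/7: [21547/441, 1111/7, 2335/63]
after L5 α=1/5: [183208/2205, 4752/35, 17719/315]
after L6 α=2/5: [209668/3675, 31826/175, 56569/525]
= [57, 182, 108]

query (0,1) [L1,L2,L3,L4,L5] — begin 0,0,0
L1 α=3/7: [537/7, 81, 21]
L2 α=1/3: [2663/21, 119, 281/3]
L3 α=2/3: [4133/63, 125, 467/9]
L4 α=2/7: [21547/441, 1111/7, 2335/63]
L5 α=1/5: [183208/2205, 4752/35, 17719/315]
rounded: [83, 136, 56]

(1,1) stack=L1,L2,L3,L4; from [0,0,0]:
after L1 α=1/2: [201/2, 109, 45/2]
after L2 α=1/8: [1831/16, 935/8, 739/16]
after L3 α=1/3: [1261/8, 1127/12, 809/8]
after L4 α=1/2: [3029/16, 3959/24, 2849/16]
rounded: [189, 165, 178]

query (1,0) [L1,L2,L3] — begin 0,0,0
after L1 α=7/8: [707/8, 105/2, 182]
after L2 α=1/3: [715/12, 289/3, 165]
after L3 α=1/3: [1819/18, 1073/9, 415/3]
rounded: [101, 119, 138]

at x=1,y=1 over L1,L2:
+L1 (α=1/2) → [201/2, 109, 45/2]
+L2 (α=1/8) → [1831/16, 935/8, 739/16]
→ [114, 117, 46]


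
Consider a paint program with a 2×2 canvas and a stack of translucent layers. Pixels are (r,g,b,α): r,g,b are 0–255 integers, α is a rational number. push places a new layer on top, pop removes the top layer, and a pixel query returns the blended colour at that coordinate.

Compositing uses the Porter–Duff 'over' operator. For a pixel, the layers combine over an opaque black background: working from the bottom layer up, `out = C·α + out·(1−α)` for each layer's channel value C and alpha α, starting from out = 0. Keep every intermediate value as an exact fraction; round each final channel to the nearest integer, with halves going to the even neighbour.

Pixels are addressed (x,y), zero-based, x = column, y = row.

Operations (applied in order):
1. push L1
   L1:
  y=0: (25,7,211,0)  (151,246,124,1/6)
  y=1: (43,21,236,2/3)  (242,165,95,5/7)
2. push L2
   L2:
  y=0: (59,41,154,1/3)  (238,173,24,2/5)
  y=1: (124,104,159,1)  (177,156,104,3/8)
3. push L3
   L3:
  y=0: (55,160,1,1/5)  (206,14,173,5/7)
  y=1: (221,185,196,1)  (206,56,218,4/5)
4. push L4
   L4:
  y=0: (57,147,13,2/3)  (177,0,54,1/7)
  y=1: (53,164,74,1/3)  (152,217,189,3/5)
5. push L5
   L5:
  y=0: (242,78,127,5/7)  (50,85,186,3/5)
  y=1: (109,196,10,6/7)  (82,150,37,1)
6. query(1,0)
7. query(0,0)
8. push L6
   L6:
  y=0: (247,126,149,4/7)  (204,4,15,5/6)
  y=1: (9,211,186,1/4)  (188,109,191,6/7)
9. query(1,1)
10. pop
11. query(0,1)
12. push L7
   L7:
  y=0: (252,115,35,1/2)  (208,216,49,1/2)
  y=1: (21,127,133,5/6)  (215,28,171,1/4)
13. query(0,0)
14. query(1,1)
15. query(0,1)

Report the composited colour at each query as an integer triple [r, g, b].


query (1,0) [L1,L2,L3,L4,L5] — begin 0,0,0
+L1 (α=1/6) → [151/6, 41, 62/3]
+L2 (α=2/5) → [1103/10, 469/5, 22]
+L3 (α=5/7) → [6253/35, 184/5, 909/7]
+L4 (α=1/7) → [43713/245, 1104/35, 5832/49]
+L5 (α=3/5) → [124176/1225, 11133/175, 39006/245]
→ [101, 64, 159]

at x=0,y=0 over L1,L2,L3,L4,L5:
L1 α=0: [0, 0, 0]
L2 α=1/3: [59/3, 41/3, 154/3]
L3 α=1/5: [401/15, 644/15, 619/15]
L4 α=2/3: [2111/45, 5054/45, 1009/45]
L5 α=5/7: [58672/315, 27658/315, 30593/315]
→ [186, 88, 97]

at x=1,y=1 over L1,L2,L3,L4,L5,L6:
L1 α=5/7: [1210/7, 825/7, 475/7]
L2 α=3/8: [9767/56, 7401/56, 4559/56]
L3 α=4/5: [55911/280, 3989/56, 53391/280]
L4 α=3/5: [119751/700, 22217/140, 132771/700]
L5 α=1: [82, 150, 37]
L6 α=6/7: [1210/7, 804/7, 169]
rounded: [173, 115, 169]

query (0,1) [L1,L2,L3,L4,L5] — begin 0,0,0
+L1 (α=2/3) → [86/3, 14, 472/3]
+L2 (α=1) → [124, 104, 159]
+L3 (α=1) → [221, 185, 196]
+L4 (α=1/3) → [165, 178, 466/3]
+L5 (α=6/7) → [117, 1354/7, 646/21]
= [117, 193, 31]

(0,0) stack=L1,L2,L3,L4,L5,L7; from [0,0,0]:
L1 α=0: [0, 0, 0]
L2 α=1/3: [59/3, 41/3, 154/3]
L3 α=1/5: [401/15, 644/15, 619/15]
L4 α=2/3: [2111/45, 5054/45, 1009/45]
L5 α=5/7: [58672/315, 27658/315, 30593/315]
L7 α=1/2: [69026/315, 63883/630, 20809/315]
→ [219, 101, 66]

at x=1,y=1 over L1,L2,L3,L4,L5,L7:
after L1 α=5/7: [1210/7, 825/7, 475/7]
after L2 α=3/8: [9767/56, 7401/56, 4559/56]
after L3 α=4/5: [55911/280, 3989/56, 53391/280]
after L4 α=3/5: [119751/700, 22217/140, 132771/700]
after L5 α=1: [82, 150, 37]
after L7 α=1/4: [461/4, 239/2, 141/2]
= [115, 120, 70]

at x=0,y=1 over L1,L2,L3,L4,L5,L7:
L1 α=2/3: [86/3, 14, 472/3]
L2 α=1: [124, 104, 159]
L3 α=1: [221, 185, 196]
L4 α=1/3: [165, 178, 466/3]
L5 α=6/7: [117, 1354/7, 646/21]
L7 α=5/6: [37, 1933/14, 14611/126]
= [37, 138, 116]


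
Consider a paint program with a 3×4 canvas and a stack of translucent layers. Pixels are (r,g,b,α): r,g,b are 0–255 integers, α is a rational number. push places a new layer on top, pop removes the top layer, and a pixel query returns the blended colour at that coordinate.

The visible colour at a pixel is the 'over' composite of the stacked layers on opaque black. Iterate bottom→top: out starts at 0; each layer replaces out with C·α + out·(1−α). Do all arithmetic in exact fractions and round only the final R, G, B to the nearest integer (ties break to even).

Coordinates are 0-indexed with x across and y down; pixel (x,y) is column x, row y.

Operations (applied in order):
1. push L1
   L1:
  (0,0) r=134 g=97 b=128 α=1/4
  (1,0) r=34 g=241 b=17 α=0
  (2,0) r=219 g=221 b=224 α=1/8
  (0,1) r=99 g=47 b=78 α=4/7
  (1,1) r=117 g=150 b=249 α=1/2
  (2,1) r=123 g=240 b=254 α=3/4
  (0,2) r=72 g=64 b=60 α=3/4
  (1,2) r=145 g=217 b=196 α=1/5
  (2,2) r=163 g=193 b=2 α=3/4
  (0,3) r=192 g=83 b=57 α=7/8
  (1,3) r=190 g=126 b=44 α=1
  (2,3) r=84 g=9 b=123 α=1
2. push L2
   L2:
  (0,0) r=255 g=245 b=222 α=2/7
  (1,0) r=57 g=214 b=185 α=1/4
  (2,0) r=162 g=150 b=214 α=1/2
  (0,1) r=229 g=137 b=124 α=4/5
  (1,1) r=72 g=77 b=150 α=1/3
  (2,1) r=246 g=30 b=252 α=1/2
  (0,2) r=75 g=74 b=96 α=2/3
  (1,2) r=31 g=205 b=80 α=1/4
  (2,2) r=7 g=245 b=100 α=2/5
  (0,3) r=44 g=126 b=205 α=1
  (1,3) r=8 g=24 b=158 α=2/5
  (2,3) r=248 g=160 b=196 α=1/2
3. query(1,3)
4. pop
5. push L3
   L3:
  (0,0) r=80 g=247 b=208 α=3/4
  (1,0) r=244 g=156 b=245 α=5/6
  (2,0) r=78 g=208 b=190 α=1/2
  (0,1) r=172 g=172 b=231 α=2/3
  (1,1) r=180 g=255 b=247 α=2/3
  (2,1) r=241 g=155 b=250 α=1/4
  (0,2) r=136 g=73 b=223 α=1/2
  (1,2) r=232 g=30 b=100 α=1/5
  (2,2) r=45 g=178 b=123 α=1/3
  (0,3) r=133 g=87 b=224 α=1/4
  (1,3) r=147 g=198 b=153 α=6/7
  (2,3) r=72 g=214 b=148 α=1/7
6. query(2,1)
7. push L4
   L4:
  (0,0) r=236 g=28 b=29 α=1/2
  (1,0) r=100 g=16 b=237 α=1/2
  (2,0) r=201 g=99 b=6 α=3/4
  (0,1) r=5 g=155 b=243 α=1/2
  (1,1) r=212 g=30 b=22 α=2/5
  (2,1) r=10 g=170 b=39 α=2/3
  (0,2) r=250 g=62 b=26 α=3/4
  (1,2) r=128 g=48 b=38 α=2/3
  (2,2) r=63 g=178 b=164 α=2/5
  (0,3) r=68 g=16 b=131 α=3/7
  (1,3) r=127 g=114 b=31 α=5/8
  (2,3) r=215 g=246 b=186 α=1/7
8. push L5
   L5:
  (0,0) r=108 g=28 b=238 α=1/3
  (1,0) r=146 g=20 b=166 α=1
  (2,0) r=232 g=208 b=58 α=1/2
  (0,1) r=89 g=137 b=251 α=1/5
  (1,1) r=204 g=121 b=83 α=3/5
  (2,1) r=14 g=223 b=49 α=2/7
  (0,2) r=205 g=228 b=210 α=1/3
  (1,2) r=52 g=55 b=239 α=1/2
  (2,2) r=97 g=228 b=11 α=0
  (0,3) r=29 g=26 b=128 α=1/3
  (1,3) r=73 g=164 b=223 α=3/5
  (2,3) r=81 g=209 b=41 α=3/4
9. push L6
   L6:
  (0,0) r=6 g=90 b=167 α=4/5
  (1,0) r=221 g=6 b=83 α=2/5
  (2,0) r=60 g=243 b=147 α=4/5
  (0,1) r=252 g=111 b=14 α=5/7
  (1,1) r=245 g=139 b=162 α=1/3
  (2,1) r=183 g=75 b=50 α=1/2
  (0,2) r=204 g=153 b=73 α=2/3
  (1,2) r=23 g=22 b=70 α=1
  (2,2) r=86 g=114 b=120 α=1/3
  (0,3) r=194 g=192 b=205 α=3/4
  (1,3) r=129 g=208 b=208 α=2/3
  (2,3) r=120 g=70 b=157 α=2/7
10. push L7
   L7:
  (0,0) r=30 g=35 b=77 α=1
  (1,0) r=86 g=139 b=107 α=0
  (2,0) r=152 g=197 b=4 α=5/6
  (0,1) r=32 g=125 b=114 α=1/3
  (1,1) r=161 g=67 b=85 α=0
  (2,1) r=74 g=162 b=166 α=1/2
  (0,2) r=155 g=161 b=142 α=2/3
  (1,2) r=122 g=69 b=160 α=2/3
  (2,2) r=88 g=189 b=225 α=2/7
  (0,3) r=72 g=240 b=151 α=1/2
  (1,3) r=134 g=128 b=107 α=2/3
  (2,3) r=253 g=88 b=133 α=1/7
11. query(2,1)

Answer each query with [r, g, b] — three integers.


query (1,3) [L1,L2] — begin 0,0,0
after L1 α=1: [190, 126, 44]
after L2 α=2/5: [586/5, 426/5, 448/5]
rounded: [117, 85, 90]

query (2,1) [L1,L3] — begin 0,0,0
+L1 (α=3/4) → [369/4, 180, 381/2]
+L3 (α=1/4) → [2071/16, 695/4, 1643/8]
= [129, 174, 205]

query (2,1) [L1,L3,L4,L5,L6,L7] — begin 0,0,0
+L1 (α=3/4) → [369/4, 180, 381/2]
+L3 (α=1/4) → [2071/16, 695/4, 1643/8]
+L4 (α=2/3) → [797/16, 685/4, 2267/24]
+L5 (α=2/7) → [4433/112, 5209/28, 13687/168]
+L6 (α=1/2) → [24929/224, 7309/56, 22087/336]
+L7 (α=1/2) → [41505/448, 16381/112, 77863/672]
rounded: [93, 146, 116]


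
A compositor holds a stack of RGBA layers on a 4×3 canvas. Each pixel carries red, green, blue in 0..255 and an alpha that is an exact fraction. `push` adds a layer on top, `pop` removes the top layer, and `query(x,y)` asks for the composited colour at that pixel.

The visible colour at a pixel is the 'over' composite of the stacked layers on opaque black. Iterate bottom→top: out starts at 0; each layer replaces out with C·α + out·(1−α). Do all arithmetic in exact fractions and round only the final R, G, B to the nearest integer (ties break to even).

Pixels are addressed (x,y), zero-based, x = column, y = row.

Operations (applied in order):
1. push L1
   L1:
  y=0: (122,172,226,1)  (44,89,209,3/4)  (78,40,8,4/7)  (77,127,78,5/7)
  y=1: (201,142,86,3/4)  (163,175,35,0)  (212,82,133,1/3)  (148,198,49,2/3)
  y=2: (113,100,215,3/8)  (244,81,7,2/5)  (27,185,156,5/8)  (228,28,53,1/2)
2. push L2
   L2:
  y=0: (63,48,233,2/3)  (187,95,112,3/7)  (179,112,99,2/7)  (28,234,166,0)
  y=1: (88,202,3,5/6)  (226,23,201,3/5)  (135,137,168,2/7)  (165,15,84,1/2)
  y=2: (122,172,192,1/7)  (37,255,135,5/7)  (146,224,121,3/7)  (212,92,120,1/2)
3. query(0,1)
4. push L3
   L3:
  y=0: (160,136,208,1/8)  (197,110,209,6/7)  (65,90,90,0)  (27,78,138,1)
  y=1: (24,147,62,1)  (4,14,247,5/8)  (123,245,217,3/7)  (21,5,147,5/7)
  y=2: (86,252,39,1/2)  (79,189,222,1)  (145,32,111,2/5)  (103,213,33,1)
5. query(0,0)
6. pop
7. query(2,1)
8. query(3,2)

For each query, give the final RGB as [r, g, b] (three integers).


query (0,1) [L1,L2] — begin 0,0,0
after L1 α=3/4: [603/4, 213/2, 129/2]
after L2 α=5/6: [2363/24, 2233/12, 53/4]
rounded: [98, 186, 13]

at x=0,y=0 over L1,L2,L3:
after L1 α=1: [122, 172, 226]
after L2 α=2/3: [248/3, 268/3, 692/3]
after L3 α=1/8: [277/3, 571/6, 1367/6]
→ [92, 95, 228]

(2,1) stack=L1,L2; from [0,0,0]:
+L1 (α=1/3) → [212/3, 82/3, 133/3]
+L2 (α=2/7) → [1870/21, 176/3, 239/3]
rounded: [89, 59, 80]

at x=3,y=2 over L1,L2:
after L1 α=1/2: [114, 14, 53/2]
after L2 α=1/2: [163, 53, 293/4]
→ [163, 53, 73]


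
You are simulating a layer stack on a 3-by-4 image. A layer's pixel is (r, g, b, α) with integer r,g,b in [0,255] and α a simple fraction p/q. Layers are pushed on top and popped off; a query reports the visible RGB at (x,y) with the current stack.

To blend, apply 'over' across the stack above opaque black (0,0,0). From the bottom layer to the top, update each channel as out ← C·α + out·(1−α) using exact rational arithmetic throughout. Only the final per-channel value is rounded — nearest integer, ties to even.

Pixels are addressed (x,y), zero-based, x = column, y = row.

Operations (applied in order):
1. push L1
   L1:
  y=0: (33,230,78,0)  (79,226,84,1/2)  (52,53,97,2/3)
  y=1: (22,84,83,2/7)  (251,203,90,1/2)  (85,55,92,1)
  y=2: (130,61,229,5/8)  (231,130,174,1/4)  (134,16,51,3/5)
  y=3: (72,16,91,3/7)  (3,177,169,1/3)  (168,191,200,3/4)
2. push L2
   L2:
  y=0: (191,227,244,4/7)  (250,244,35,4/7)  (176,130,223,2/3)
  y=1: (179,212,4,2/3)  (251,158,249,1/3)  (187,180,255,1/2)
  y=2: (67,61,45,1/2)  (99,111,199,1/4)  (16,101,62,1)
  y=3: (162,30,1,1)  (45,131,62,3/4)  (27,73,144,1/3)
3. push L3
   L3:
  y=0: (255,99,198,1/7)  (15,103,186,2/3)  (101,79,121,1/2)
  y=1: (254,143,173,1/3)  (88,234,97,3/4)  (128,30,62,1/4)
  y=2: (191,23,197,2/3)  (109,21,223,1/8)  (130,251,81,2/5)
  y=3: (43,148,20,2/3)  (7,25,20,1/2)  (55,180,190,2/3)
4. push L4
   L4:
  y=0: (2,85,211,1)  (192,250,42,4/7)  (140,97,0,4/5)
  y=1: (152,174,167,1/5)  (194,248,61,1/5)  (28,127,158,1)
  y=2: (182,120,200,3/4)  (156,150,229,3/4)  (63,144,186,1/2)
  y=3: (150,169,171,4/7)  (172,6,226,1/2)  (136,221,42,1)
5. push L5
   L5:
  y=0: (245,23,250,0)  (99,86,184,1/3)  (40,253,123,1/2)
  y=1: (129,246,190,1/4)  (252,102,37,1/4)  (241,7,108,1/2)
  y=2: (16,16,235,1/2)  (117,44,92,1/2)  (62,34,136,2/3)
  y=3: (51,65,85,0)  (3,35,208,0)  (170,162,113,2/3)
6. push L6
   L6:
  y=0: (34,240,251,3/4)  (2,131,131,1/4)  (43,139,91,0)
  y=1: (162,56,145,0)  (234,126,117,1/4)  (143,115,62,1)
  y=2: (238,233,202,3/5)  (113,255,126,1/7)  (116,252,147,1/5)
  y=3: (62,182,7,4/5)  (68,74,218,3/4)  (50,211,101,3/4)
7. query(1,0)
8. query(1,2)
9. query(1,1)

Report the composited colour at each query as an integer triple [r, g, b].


(1,0) stack=L1,L2,L3,L4,L5,L6; from [0,0,0]:
after L1 α=1/2: [79/2, 113, 42]
after L2 α=4/7: [2237/14, 1315/7, 38]
after L3 α=2/3: [2657/42, 919/7, 410/3]
after L4 α=4/7: [13409/98, 9757/49, 578/7]
after L5 α=1/3: [18260/147, 23728/147, 2444/21]
after L6 α=1/4: [9179/98, 30147/196, 3361/28]
→ [94, 154, 120]

query (1,2) [L1,L2,L3,L4,L5,L6] — begin 0,0,0
L1 α=1/4: [231/4, 65/2, 87/2]
L2 α=1/4: [1089/16, 417/8, 659/8]
L3 α=1/8: [9367/128, 3087/64, 6397/64]
L4 α=3/4: [69271/512, 31887/256, 50365/256]
L5 α=1/2: [129175/1024, 43151/512, 73917/512]
L6 α=1/7: [445381/3584, 27819/256, 254007/1792]
rounded: [124, 109, 142]

at x=1,y=1 over L1,L2,L3,L4,L5,L6:
after L1 α=1/2: [251/2, 203/2, 45]
after L2 α=1/3: [502/3, 361/3, 113]
after L3 α=3/4: [647/6, 2467/12, 101]
after L4 α=1/5: [1876/15, 3211/15, 93]
after L5 α=1/4: [784/5, 3721/20, 79]
after L6 α=1/4: [1761/10, 13683/80, 177/2]
rounded: [176, 171, 88]


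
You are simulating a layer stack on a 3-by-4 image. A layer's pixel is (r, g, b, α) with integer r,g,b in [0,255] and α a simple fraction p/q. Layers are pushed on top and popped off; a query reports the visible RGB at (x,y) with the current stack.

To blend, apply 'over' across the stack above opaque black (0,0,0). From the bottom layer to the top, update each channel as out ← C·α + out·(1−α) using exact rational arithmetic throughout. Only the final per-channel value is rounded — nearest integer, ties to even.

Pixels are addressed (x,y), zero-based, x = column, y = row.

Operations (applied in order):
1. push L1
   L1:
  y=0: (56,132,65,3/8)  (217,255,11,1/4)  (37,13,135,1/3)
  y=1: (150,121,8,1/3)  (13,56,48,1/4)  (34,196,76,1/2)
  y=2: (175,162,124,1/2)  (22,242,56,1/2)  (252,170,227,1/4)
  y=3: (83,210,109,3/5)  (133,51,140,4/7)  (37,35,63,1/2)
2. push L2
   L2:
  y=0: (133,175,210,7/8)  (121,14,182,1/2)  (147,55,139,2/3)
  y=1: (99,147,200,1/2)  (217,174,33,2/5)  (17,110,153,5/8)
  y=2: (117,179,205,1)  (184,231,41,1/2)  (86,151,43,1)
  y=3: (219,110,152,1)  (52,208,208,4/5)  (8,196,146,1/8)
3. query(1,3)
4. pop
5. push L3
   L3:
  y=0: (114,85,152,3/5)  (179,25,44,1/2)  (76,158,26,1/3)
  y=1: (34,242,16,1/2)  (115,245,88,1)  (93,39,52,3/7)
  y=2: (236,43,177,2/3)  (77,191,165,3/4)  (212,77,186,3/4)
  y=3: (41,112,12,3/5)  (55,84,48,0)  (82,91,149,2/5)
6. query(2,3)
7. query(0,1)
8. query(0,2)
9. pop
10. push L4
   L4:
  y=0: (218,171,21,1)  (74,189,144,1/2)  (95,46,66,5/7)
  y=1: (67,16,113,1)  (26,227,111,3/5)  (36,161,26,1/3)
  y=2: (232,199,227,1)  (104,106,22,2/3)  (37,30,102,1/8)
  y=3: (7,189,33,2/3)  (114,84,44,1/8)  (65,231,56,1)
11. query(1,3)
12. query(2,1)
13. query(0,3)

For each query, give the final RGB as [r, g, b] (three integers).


(1,3) stack=L1,L2; from [0,0,0]:
L1 α=4/7: [76, 204/7, 80]
L2 α=4/5: [284/5, 6028/35, 912/5]
→ [57, 172, 182]

(2,3) stack=L1,L3; from [0,0,0]:
after L1 α=1/2: [37/2, 35/2, 63/2]
after L3 α=2/5: [439/10, 469/10, 157/2]
= [44, 47, 78]

at x=0,y=1 over L1,L3:
+L1 (α=1/3) → [50, 121/3, 8/3]
+L3 (α=1/2) → [42, 847/6, 28/3]
rounded: [42, 141, 9]

at x=0,y=2 over L1,L3:
+L1 (α=1/2) → [175/2, 81, 62]
+L3 (α=2/3) → [373/2, 167/3, 416/3]
rounded: [186, 56, 139]

(1,3) stack=L1,L4; from [0,0,0]:
+L1 (α=4/7) → [76, 204/7, 80]
+L4 (α=1/8) → [323/4, 36, 151/2]
→ [81, 36, 76]

query (2,1) [L1,L4] — begin 0,0,0
+L1 (α=1/2) → [17, 98, 38]
+L4 (α=1/3) → [70/3, 119, 34]
rounded: [23, 119, 34]

query (0,3) [L1,L4] — begin 0,0,0
+L1 (α=3/5) → [249/5, 126, 327/5]
+L4 (α=2/3) → [319/15, 168, 219/5]
= [21, 168, 44]


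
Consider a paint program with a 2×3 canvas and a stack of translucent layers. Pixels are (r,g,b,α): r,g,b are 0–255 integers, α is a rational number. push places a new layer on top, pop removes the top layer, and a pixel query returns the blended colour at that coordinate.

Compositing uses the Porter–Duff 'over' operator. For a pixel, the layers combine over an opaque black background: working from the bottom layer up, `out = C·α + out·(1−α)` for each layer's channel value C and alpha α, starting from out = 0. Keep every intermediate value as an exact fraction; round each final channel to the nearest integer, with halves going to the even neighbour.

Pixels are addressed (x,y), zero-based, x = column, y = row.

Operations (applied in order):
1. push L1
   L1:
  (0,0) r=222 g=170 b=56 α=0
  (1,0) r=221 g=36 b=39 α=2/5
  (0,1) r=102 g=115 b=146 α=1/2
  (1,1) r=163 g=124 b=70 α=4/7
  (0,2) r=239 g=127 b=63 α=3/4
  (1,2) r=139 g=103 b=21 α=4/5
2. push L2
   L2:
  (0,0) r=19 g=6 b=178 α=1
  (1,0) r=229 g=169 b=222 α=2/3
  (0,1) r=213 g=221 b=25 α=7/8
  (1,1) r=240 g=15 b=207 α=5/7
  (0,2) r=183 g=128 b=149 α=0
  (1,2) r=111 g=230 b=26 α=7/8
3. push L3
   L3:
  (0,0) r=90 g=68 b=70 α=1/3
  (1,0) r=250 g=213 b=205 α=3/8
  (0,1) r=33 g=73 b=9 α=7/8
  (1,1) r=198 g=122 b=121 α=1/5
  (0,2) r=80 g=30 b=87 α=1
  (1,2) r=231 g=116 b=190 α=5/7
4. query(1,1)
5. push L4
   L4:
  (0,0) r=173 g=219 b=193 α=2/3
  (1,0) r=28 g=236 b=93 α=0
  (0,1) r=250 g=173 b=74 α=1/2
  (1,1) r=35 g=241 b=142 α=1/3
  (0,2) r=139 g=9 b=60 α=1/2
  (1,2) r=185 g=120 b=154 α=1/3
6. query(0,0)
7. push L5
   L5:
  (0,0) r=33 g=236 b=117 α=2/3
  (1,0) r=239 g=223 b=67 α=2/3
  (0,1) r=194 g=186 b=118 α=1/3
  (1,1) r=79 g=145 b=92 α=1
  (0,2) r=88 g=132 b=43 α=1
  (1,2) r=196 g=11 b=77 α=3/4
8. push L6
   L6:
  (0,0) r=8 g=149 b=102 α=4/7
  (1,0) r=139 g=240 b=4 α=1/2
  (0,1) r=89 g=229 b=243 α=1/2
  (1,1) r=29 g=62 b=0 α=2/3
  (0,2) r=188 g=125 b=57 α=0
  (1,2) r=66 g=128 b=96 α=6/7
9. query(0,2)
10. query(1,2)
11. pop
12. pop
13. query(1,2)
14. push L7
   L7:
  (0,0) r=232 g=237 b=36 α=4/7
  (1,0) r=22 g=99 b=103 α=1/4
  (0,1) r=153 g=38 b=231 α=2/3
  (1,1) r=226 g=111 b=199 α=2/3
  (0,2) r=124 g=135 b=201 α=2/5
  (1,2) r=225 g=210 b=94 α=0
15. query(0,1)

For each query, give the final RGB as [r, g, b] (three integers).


at x=1,y=1 over L1,L2,L3:
after L1 α=4/7: [652/7, 496/7, 40]
after L2 α=5/7: [9704/49, 1517/49, 1115/7]
after L3 α=1/5: [48518/245, 12046/245, 5307/35]
= [198, 49, 152]

at x=0,y=0 over L1,L2,L3,L4:
L1 α=0: [0, 0, 0]
L2 α=1: [19, 6, 178]
L3 α=1/3: [128/3, 80/3, 142]
L4 α=2/3: [1166/9, 1394/9, 176]
→ [130, 155, 176]

at x=0,y=2 over L1,L2,L3,L4,L5,L6:
+L1 (α=3/4) → [717/4, 381/4, 189/4]
+L2 (α=0) → [717/4, 381/4, 189/4]
+L3 (α=1) → [80, 30, 87]
+L4 (α=1/2) → [219/2, 39/2, 147/2]
+L5 (α=1) → [88, 132, 43]
+L6 (α=0) → [88, 132, 43]
= [88, 132, 43]

query (1,2) [L1,L2,L3,L4,L5,L6] — begin 0,0,0
after L1 α=4/5: [556/5, 412/5, 84/5]
after L2 α=7/8: [4441/40, 4231/20, 497/20]
after L3 α=5/7: [27541/140, 1433/10, 9997/70]
after L4 α=1/3: [13497/70, 2033/15, 5129/35]
after L5 α=3/4: [54657/280, 632/15, 6607/70]
after L6 α=6/7: [165537/1960, 1736/15, 46927/490]
rounded: [84, 116, 96]

query (1,2) [L1,L2,L3,L4] — begin 0,0,0
L1 α=4/5: [556/5, 412/5, 84/5]
L2 α=7/8: [4441/40, 4231/20, 497/20]
L3 α=5/7: [27541/140, 1433/10, 9997/70]
L4 α=1/3: [13497/70, 2033/15, 5129/35]
→ [193, 136, 147]

(0,1) stack=L1,L2,L3,L4,L7; from [0,0,0]:
+L1 (α=1/2) → [51, 115/2, 73]
+L2 (α=7/8) → [771/4, 3209/16, 31]
+L3 (α=7/8) → [1695/32, 11385/128, 47/4]
+L4 (α=1/2) → [9695/64, 33529/256, 343/8]
+L7 (α=2/3) → [29279/192, 52985/768, 4039/24]
→ [152, 69, 168]


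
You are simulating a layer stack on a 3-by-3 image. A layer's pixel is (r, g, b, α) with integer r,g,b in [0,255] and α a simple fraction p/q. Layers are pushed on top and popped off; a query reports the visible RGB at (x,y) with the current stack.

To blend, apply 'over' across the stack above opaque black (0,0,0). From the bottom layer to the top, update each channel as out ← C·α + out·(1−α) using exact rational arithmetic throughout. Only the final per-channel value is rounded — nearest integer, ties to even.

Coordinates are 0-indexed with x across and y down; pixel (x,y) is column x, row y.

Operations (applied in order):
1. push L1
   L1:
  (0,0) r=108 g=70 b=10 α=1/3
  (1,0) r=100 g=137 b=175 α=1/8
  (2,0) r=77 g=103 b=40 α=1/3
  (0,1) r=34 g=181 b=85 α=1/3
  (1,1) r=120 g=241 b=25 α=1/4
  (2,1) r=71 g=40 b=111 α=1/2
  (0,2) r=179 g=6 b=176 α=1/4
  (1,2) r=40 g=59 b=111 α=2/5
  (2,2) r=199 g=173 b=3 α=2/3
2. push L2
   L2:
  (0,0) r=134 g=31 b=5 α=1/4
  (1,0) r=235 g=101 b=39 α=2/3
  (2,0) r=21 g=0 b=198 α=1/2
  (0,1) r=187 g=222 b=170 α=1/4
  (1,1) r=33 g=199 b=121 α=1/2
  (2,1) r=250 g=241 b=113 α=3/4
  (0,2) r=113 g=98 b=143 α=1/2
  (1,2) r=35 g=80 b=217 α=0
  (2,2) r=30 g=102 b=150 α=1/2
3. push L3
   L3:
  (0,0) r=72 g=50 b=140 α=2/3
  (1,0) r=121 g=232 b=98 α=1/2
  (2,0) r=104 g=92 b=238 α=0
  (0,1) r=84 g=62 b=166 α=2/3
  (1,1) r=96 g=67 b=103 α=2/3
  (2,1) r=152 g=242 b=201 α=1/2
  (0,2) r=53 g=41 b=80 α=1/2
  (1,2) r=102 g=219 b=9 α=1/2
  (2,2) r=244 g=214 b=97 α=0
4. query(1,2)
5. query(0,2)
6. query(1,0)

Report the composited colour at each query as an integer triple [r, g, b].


query (1,2) [L1,L2,L3] — begin 0,0,0
after L1 α=2/5: [16, 118/5, 222/5]
after L2 α=0: [16, 118/5, 222/5]
after L3 α=1/2: [59, 1213/10, 267/10]
rounded: [59, 121, 27]

at x=0,y=2 over L1,L2,L3:
+L1 (α=1/4) → [179/4, 3/2, 44]
+L2 (α=1/2) → [631/8, 199/4, 187/2]
+L3 (α=1/2) → [1055/16, 363/8, 347/4]
rounded: [66, 45, 87]

query (1,0) [L1,L2,L3] — begin 0,0,0
+L1 (α=1/8) → [25/2, 137/8, 175/8]
+L2 (α=2/3) → [965/6, 1753/24, 799/24]
+L3 (α=1/2) → [1691/12, 7321/48, 3151/48]
= [141, 153, 66]


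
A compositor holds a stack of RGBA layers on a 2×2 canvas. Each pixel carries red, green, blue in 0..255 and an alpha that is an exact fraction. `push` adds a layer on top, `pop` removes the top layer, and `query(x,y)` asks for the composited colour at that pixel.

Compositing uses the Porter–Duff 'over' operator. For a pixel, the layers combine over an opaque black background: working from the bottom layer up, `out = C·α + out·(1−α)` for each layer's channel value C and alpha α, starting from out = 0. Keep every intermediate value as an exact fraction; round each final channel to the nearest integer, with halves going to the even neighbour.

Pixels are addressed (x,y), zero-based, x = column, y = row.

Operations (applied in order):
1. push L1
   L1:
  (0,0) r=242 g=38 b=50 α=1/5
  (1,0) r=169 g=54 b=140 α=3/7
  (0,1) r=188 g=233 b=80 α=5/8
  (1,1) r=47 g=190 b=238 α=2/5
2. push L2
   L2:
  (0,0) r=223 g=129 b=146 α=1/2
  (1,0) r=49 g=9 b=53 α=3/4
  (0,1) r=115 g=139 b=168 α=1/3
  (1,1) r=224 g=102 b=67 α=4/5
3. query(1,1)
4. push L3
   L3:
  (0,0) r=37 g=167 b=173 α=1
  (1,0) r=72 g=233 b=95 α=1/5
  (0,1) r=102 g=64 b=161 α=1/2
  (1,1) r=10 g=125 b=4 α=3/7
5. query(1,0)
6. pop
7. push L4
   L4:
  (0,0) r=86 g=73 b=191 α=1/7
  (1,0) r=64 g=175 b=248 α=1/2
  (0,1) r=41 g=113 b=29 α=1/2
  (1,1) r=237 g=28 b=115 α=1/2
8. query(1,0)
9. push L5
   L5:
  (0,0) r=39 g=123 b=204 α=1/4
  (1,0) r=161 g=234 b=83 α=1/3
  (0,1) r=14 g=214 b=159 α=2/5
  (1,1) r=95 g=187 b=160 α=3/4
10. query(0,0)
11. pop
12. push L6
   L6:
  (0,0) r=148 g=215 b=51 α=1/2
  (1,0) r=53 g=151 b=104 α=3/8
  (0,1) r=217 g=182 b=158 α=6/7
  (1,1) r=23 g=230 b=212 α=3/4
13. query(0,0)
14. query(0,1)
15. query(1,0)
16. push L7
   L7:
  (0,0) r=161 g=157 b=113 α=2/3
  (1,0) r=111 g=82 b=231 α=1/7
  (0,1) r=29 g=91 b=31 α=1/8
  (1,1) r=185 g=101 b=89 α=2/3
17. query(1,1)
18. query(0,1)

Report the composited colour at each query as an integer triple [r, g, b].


query (1,1) [L1,L2] — begin 0,0,0
after L1 α=2/5: [94/5, 76, 476/5]
after L2 α=4/5: [4574/25, 484/5, 1816/25]
= [183, 97, 73]

at x=1,y=0 over L1,L2,L3:
L1 α=3/7: [507/7, 162/7, 60]
L2 α=3/4: [384/7, 351/28, 219/4]
L3 α=1/5: [408/7, 1982/35, 314/5]
= [58, 57, 63]

at x=1,y=0 over L1,L2,L4:
after L1 α=3/7: [507/7, 162/7, 60]
after L2 α=3/4: [384/7, 351/28, 219/4]
after L4 α=1/2: [416/7, 5251/56, 1211/8]
→ [59, 94, 151]

at x=0,y=0 over L1,L2,L4,L5:
+L1 (α=1/5) → [242/5, 38/5, 10]
+L2 (α=1/2) → [1357/10, 683/10, 78]
+L4 (α=1/7) → [643/5, 2414/35, 659/7]
+L5 (α=1/4) → [531/5, 11547/140, 3405/28]
= [106, 82, 122]

at x=0,y=0 over L1,L2,L4,L6:
+L1 (α=1/5) → [242/5, 38/5, 10]
+L2 (α=1/2) → [1357/10, 683/10, 78]
+L4 (α=1/7) → [643/5, 2414/35, 659/7]
+L6 (α=1/2) → [1383/10, 9939/70, 508/7]
= [138, 142, 73]

(0,1) stack=L1,L2,L4,L6; from [0,0,0]:
after L1 α=5/8: [235/2, 1165/8, 50]
after L2 α=1/3: [350/3, 1721/12, 268/3]
after L4 α=1/2: [473/6, 3077/24, 355/6]
after L6 α=6/7: [8285/42, 29285/168, 6043/42]
= [197, 174, 144]

query (1,0) [L1,L2,L4,L6] — begin 0,0,0
L1 α=3/7: [507/7, 162/7, 60]
L2 α=3/4: [384/7, 351/28, 219/4]
L4 α=1/2: [416/7, 5251/56, 1211/8]
L6 α=3/8: [3193/56, 51623/448, 8551/64]
= [57, 115, 134]

at x=1,y=1 over L1,L2,L4,L6,L7:
after L1 α=2/5: [94/5, 76, 476/5]
after L2 α=4/5: [4574/25, 484/5, 1816/25]
after L4 α=1/2: [10499/50, 312/5, 4691/50]
after L6 α=3/4: [13949/200, 1881/10, 36491/200]
after L7 α=2/3: [87949/600, 3901/30, 72091/600]
= [147, 130, 120]

(0,1) stack=L1,L2,L4,L6,L7; from [0,0,0]:
L1 α=5/8: [235/2, 1165/8, 50]
L2 α=1/3: [350/3, 1721/12, 268/3]
L4 α=1/2: [473/6, 3077/24, 355/6]
L6 α=6/7: [8285/42, 29285/168, 6043/42]
L7 α=1/8: [8459/48, 31469/192, 6229/48]
rounded: [176, 164, 130]


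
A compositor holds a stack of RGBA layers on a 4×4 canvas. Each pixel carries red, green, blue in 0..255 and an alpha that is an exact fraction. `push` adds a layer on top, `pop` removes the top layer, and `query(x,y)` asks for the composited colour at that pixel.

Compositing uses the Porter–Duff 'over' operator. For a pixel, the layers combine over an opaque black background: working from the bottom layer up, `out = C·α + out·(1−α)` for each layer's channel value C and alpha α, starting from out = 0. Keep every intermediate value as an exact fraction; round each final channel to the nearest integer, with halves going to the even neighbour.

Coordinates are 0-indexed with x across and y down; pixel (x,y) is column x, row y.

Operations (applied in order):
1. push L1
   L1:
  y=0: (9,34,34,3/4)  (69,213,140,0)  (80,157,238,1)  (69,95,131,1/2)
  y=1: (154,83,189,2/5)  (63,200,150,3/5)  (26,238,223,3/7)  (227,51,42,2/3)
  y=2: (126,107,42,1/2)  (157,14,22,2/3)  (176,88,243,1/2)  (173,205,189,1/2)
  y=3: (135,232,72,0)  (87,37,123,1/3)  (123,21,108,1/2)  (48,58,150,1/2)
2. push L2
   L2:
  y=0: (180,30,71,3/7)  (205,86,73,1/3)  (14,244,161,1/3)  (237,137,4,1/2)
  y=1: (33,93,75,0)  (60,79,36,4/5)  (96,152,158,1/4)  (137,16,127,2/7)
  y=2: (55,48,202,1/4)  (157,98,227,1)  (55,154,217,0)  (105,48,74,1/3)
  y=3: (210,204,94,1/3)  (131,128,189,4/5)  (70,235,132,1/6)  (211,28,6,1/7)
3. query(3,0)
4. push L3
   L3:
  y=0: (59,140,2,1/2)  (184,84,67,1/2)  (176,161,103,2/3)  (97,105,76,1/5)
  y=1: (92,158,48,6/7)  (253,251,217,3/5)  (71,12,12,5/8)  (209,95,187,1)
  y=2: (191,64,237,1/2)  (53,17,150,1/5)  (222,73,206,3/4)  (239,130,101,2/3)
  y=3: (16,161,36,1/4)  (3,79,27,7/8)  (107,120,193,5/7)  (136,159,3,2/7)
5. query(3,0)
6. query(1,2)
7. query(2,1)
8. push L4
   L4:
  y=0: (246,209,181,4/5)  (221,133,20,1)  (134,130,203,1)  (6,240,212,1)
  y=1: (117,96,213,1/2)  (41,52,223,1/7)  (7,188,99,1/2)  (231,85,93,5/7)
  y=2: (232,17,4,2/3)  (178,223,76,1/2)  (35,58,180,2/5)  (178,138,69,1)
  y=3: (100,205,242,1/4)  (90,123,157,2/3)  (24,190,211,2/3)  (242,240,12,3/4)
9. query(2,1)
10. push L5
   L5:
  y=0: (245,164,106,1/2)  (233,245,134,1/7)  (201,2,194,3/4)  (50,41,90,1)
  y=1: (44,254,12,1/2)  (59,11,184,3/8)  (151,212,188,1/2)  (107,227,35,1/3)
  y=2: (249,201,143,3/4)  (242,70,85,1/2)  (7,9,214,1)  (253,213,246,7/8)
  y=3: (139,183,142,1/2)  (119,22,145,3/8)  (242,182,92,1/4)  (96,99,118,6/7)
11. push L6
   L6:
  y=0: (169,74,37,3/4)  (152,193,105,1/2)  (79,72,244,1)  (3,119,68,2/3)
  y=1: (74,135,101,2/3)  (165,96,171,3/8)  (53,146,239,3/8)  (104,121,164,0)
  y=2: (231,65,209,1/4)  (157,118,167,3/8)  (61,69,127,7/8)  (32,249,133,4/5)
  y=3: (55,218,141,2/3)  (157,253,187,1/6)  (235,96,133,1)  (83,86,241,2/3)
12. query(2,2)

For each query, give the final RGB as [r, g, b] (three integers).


query (3,0) [L1,L2] — begin 0,0,0
+L1 (α=1/2) → [69/2, 95/2, 131/2]
+L2 (α=1/2) → [543/4, 369/4, 139/4]
rounded: [136, 92, 35]

query (3,0) [L1,L2,L3] — begin 0,0,0
+L1 (α=1/2) → [69/2, 95/2, 131/2]
+L2 (α=1/2) → [543/4, 369/4, 139/4]
+L3 (α=1/5) → [128, 474/5, 43]
= [128, 95, 43]

query (1,2) [L1,L2,L3] — begin 0,0,0
after L1 α=2/3: [314/3, 28/3, 44/3]
after L2 α=1: [157, 98, 227]
after L3 α=1/5: [681/5, 409/5, 1058/5]
= [136, 82, 212]

query (2,1) [L1,L2,L3] — begin 0,0,0
L1 α=3/7: [78/7, 102, 669/7]
L2 α=1/4: [453/14, 229/2, 3113/28]
L3 α=5/8: [6329/112, 807/16, 11019/224]
→ [57, 50, 49]

query (2,1) [L1,L2,L3,L4] — begin 0,0,0
after L1 α=3/7: [78/7, 102, 669/7]
after L2 α=1/4: [453/14, 229/2, 3113/28]
after L3 α=5/8: [6329/112, 807/16, 11019/224]
after L4 α=1/2: [7113/224, 3815/32, 33195/448]
rounded: [32, 119, 74]

(2,2) stack=L1,L2,L3,L4,L5,L6; from [0,0,0]:
after L1 α=1/2: [88, 44, 243/2]
after L2 α=0: [88, 44, 243/2]
after L3 α=3/4: [377/2, 263/4, 1479/8]
after L4 α=2/5: [1271/10, 1253/20, 7317/40]
after L5 α=1: [7, 9, 214]
after L6 α=7/8: [217/4, 123/2, 1103/8]
→ [54, 62, 138]


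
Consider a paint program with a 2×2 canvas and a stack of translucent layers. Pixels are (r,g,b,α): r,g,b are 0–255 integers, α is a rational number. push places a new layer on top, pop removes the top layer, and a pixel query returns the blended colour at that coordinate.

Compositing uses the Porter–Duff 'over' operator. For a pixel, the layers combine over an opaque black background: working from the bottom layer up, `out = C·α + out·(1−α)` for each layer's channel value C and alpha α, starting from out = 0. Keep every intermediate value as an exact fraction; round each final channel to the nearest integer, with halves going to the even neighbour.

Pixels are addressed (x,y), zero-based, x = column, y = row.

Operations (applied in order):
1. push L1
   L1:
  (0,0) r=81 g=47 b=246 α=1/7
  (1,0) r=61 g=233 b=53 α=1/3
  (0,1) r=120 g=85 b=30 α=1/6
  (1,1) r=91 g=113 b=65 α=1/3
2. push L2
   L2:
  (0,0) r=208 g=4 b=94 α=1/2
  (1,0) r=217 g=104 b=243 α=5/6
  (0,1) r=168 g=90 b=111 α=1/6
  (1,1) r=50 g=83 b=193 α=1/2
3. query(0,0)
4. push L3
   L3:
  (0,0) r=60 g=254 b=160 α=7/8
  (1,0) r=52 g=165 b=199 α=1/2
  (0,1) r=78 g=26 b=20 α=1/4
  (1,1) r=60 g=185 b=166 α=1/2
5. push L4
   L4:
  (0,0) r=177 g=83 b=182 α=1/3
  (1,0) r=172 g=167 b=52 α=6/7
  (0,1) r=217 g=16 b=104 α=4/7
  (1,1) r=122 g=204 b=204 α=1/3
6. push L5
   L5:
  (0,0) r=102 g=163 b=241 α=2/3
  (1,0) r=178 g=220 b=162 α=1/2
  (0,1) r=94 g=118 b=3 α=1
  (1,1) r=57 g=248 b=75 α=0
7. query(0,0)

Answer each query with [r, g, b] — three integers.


at x=0,y=0 over L1,L2:
L1 α=1/7: [81/7, 47/7, 246/7]
L2 α=1/2: [1537/14, 75/14, 452/7]
rounded: [110, 5, 65]

query (0,0) [L1,L2,L3,L4,L5] — begin 0,0,0
+L1 (α=1/7) → [81/7, 47/7, 246/7]
+L2 (α=1/2) → [1537/14, 75/14, 452/7]
+L3 (α=7/8) → [7417/112, 24967/112, 2073/14]
+L4 (α=1/3) → [17329/168, 29615/168, 3347/21]
+L5 (α=2/3) → [51601/504, 84383/504, 13469/63]
rounded: [102, 167, 214]


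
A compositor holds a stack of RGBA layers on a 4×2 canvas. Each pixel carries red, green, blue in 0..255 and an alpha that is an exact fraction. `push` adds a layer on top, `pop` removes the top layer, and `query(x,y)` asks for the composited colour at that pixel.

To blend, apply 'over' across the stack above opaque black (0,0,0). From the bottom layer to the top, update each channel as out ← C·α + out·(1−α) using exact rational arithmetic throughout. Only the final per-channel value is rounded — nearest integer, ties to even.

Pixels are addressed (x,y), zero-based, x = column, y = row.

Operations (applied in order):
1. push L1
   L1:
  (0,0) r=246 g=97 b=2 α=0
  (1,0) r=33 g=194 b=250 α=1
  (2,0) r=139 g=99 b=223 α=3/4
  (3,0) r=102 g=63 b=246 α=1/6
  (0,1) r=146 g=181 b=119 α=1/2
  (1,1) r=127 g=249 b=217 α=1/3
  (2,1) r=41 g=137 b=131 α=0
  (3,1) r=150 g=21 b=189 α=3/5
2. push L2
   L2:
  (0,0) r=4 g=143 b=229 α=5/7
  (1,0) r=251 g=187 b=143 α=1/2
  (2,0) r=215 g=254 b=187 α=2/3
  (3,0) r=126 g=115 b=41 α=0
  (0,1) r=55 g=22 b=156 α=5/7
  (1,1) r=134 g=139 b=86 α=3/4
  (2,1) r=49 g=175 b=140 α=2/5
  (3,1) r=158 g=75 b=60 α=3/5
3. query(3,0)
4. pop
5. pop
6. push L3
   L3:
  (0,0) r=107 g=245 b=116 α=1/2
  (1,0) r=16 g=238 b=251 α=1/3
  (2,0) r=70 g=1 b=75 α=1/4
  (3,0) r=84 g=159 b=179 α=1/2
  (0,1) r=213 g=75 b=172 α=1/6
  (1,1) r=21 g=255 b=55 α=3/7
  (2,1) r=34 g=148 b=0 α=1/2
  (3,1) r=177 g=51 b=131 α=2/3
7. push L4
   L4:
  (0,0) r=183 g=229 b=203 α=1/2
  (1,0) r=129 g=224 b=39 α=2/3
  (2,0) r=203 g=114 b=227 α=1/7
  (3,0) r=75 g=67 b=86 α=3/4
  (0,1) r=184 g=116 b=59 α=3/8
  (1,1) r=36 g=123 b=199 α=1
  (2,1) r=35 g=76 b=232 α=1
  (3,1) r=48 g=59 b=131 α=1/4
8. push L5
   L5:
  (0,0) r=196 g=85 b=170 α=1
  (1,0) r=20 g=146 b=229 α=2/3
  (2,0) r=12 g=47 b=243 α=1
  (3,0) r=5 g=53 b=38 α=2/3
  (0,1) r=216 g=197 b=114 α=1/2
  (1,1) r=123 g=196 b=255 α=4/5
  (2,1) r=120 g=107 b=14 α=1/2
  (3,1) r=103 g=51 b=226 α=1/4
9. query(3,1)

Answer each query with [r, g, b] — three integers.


query (3,0) [L1,L2] — begin 0,0,0
L1 α=1/6: [17, 21/2, 41]
L2 α=0: [17, 21/2, 41]
rounded: [17, 10, 41]

query (3,1) [L3,L4,L5] — begin 0,0,0
L3 α=2/3: [118, 34, 262/3]
L4 α=1/4: [201/2, 161/4, 393/4]
L5 α=1/4: [809/8, 687/16, 2083/16]
rounded: [101, 43, 130]


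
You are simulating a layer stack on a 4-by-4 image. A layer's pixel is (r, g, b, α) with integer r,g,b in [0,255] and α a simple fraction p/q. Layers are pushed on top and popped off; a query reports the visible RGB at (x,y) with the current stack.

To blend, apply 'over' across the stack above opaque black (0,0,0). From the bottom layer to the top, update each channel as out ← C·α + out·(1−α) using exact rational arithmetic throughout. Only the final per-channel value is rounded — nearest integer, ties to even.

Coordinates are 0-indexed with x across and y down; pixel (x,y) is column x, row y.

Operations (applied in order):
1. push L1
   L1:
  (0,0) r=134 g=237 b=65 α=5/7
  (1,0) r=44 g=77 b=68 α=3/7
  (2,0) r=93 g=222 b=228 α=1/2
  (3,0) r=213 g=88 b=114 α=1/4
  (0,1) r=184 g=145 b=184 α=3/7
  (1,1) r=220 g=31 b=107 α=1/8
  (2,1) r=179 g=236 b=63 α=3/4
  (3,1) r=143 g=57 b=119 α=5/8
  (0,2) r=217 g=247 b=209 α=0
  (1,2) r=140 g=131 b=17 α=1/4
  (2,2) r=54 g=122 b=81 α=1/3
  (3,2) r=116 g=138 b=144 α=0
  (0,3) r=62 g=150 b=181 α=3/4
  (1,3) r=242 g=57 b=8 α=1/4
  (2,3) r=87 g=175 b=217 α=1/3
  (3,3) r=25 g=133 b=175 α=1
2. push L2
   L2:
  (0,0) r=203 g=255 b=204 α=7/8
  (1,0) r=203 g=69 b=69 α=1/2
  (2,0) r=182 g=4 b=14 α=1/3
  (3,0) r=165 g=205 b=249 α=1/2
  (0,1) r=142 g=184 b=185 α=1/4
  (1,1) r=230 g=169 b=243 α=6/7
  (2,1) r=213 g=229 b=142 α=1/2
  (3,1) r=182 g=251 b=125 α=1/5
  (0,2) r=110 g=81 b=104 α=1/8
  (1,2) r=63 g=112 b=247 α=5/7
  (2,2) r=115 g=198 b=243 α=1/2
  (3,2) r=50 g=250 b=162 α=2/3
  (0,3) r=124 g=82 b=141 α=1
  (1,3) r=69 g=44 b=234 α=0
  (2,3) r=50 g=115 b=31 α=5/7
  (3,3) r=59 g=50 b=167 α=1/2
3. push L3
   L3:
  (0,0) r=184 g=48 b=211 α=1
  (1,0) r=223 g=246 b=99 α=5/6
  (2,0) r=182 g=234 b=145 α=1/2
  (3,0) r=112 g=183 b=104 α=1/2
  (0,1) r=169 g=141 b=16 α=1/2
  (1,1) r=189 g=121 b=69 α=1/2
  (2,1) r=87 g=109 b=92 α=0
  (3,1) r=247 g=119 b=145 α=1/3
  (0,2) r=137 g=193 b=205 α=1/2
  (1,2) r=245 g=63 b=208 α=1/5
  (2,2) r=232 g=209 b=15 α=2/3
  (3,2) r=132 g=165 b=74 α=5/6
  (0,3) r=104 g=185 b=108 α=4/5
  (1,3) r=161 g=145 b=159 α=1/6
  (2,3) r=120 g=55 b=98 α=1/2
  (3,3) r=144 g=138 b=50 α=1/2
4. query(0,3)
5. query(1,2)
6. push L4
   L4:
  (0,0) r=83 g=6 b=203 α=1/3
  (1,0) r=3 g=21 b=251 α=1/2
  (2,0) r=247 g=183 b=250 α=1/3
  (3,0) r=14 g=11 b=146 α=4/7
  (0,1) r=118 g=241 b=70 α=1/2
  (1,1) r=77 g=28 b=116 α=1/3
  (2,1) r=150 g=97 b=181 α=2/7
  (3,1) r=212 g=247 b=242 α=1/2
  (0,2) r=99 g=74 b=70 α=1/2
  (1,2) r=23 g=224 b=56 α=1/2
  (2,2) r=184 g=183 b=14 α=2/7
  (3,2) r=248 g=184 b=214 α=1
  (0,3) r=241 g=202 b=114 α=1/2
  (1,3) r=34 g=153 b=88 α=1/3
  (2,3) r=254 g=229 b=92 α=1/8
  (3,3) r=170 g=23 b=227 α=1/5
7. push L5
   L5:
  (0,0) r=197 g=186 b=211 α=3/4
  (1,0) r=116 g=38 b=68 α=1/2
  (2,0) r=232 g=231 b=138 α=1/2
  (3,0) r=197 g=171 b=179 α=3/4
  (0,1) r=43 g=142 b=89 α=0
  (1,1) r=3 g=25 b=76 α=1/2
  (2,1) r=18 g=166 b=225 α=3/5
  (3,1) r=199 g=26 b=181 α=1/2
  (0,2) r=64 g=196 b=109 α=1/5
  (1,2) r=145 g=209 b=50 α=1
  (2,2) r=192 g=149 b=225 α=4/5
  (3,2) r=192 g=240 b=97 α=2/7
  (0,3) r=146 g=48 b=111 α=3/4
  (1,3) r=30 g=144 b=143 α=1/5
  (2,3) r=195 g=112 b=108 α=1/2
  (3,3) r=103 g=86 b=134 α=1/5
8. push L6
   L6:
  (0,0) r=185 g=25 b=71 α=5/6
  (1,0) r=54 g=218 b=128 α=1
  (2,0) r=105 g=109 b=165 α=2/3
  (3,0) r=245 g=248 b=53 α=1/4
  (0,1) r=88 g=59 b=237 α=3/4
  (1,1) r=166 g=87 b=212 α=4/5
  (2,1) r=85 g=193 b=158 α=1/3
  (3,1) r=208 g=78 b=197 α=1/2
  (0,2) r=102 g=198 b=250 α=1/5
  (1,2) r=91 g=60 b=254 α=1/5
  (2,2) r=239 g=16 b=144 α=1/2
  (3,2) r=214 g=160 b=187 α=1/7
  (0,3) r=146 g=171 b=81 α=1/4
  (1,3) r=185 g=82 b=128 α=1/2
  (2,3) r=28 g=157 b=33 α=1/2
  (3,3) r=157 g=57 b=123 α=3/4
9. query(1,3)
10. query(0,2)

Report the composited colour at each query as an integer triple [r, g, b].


query (0,3) [L1,L2,L3] — begin 0,0,0
+L1 (α=3/4) → [93/2, 225/2, 543/4]
+L2 (α=1) → [124, 82, 141]
+L3 (α=4/5) → [108, 822/5, 573/5]
rounded: [108, 164, 115]

at x=1,y=2 over L1,L2,L3:
L1 α=1/4: [35, 131/4, 17/4]
L2 α=5/7: [55, 1251/14, 2487/14]
L3 α=1/5: [93, 2943/35, 1286/7]
rounded: [93, 84, 184]

at x=1,y=3 over L1,L2,L3,L4,L5,L6:
after L1 α=1/4: [121/2, 57/4, 2]
after L2 α=0: [121/2, 57/4, 2]
after L3 α=1/6: [309/4, 865/24, 169/6]
after L4 α=1/3: [377/6, 2701/36, 433/9]
after L5 α=1/5: [844/15, 3997/45, 3019/45]
after L6 α=1/2: [3619/30, 7687/90, 8779/90]
= [121, 85, 98]

(0,2) stack=L1,L2,L3,L4,L5,L6; from [0,0,0]:
after L1 α=0: [0, 0, 0]
after L2 α=1/8: [55/4, 81/8, 13]
after L3 α=1/2: [603/8, 1625/16, 109]
after L4 α=1/2: [1395/16, 2809/32, 179/2]
after L5 α=1/5: [1651/20, 4377/40, 467/5]
after L6 α=1/5: [2161/25, 6357/50, 3118/25]
= [86, 127, 125]
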